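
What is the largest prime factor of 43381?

71

43381 = 13 · 3337
3337 = 47 · 71
71 is prime.
So 43381 = 13 · 47 · 71; the largest prime factor is 71.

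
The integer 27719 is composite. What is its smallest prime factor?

53

27719 is odd.
Digit sum 26, not divisible by 3.
Ends in 9: not divisible by 5.
7: 27719 = 7·3959 + 6
11: 27719 = 11·2519 + 10
13: 27719 = 13·2132 + 3
17: 27719 = 17·1630 + 9
19: 27719 = 19·1458 + 17
23: 27719 = 23·1205 + 4
29: 27719 = 29·955 + 24
31: 27719 = 31·894 + 5
37: 27719 = 37·749 + 6
41: 27719 = 41·676 + 3
43: 27719 = 43·644 + 27
47: 27719 = 47·589 + 36
53: 27719 = 53·523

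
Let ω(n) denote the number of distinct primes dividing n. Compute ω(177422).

177422 = 2 · 88711
88711 = 7 · 12673
12673 = 19 · 667
667 = 23 · 29
177422 = 2 · 7 · 19 · 23 · 29, which has 5 distinct prime factors.

5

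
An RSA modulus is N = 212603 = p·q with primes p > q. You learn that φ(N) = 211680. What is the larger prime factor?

φ(n) = (p−1)(q−1) = n − (p+q) + 1, so p + q = 212603 − 211680 + 1 = 924.
p and q are the roots of t² − 924t + 212603 = 0.
Discriminant: 924² − 4·212603 = 853776 − 850412 = 3364; √3364 = 58.
q = (924 − 58)/2 = 433, p = (924 + 58)/2 = 491.
Check: 433 · 491 = 212603.

491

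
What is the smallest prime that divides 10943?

31

10943 is odd.
Digit sum 17, not divisible by 3.
Ends in 3: not divisible by 5.
7: 10943 = 7·1563 + 2
11: 10943 = 11·994 + 9
13: 10943 = 13·841 + 10
17: 10943 = 17·643 + 12
19: 10943 = 19·575 + 18
23: 10943 = 23·475 + 18
29: 10943 = 29·377 + 10
31: 10943 = 31·353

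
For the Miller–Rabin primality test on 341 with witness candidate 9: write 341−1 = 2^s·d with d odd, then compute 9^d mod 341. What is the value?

67

341 − 1 = 340 = 2^2 · 85, so d = 85.
9^1 ≡ 9 (mod 341)
9^2 ≡ 9^2 = 81 ≡ 81 (mod 341)
9^4 ≡ 81^2 = 6561 ≡ 82 (mod 341)
9^8 ≡ 82^2 = 6724 ≡ 245 (mod 341)
9^16 ≡ 245^2 = 60025 ≡ 9 (mod 341)
9^32 ≡ 9^2 = 81 ≡ 81 (mod 341)
9^64 ≡ 81^2 = 6561 ≡ 82 (mod 341)
85 = 64 + 16 + 4 + 1 in binary powers of 2.
So 9^85 ≡ 82 · 9 · 82 · 9 ≡ 67 (mod 341).
Squaring chain: 67 → 56; never reaches −1, so base 9 is a Miller–Rabin witness that 341 is composite.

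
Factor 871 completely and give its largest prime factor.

67

871 = 13 · 67
67 is prime.
So 871 = 13 · 67; the largest prime factor is 67.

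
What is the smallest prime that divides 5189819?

61

5189819 is odd.
Digit sum 41, not divisible by 3.
Ends in 9: not divisible by 5.
7: 5189819 = 7·741402 + 5
11: 5189819 = 11·471801 + 8
13: 5189819 = 13·399216 + 11
17: 5189819 = 17·305283 + 8
19: 5189819 = 19·273148 + 7
23: 5189819 = 23·225644 + 7
29: 5189819 = 29·178959 + 8
31: 5189819 = 31·167413 + 16
37: 5189819 = 37·140265 + 14
41: 5189819 = 41·126580 + 39
43: 5189819 = 43·120693 + 20
47: 5189819 = 47·110421 + 32
53: 5189819 = 53·97921 + 6
59: 5189819 = 59·87963 + 2
61: 5189819 = 61·85079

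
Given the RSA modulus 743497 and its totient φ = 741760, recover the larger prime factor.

φ(n) = (p−1)(q−1) = n − (p+q) + 1, so p + q = 743497 − 741760 + 1 = 1738.
p and q are the roots of t² − 1738t + 743497 = 0.
Discriminant: 1738² − 4·743497 = 3020644 − 2973988 = 46656; √46656 = 216.
q = (1738 − 216)/2 = 761, p = (1738 + 216)/2 = 977.
Check: 761 · 977 = 743497.

977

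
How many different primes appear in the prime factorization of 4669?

4669 = 7 · 667
667 = 23 · 29
4669 = 7 · 23 · 29, which has 3 distinct prime factors.

3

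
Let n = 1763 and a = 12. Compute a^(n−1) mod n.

1743

12^1 ≡ 12 (mod 1763)
12^2 ≡ 12^2 = 144 ≡ 144 (mod 1763)
12^4 ≡ 144^2 = 20736 ≡ 1343 (mod 1763)
12^8 ≡ 1343^2 = 1803649 ≡ 100 (mod 1763)
12^16 ≡ 100^2 = 10000 ≡ 1185 (mod 1763)
12^32 ≡ 1185^2 = 1404225 ≡ 877 (mod 1763)
12^64 ≡ 877^2 = 769129 ≡ 461 (mod 1763)
12^128 ≡ 461^2 = 212521 ≡ 961 (mod 1763)
12^256 ≡ 961^2 = 923521 ≡ 1472 (mod 1763)
12^512 ≡ 1472^2 = 2166784 ≡ 57 (mod 1763)
12^1024 ≡ 57^2 = 3249 ≡ 1486 (mod 1763)
1762 = 1024 + 512 + 128 + 64 + 32 + 2 in binary powers of 2.
So 12^1762 ≡ 1486 · 57 · 961 · 461 · 877 · 144 ≡ 1743 (mod 1763).
Since 1743 ≠ 1, base 12 is a Fermat witness: 1763 is composite.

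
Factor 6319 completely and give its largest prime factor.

6319 = 71 · 89
89 is prime.
So 6319 = 71 · 89; the largest prime factor is 89.

89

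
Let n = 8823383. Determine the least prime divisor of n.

8823383 is odd.
Digit sum 35, not divisible by 3.
Ends in 3: not divisible by 5.
7: 8823383 = 7·1260483 + 2
11: 8823383 = 11·802125 + 8
13: 8823383 = 13·678721 + 10
17: 8823383 = 17·519022 + 9
19: 8823383 = 19·464388 + 11
23: 8823383 = 23·383625 + 8
29: 8823383 = 29·304254 + 17
31: 8823383 = 31·284625 + 8
37: 8823383 = 37·238469 + 30
41: 8823383 = 41·215204 + 19
43: 8823383 = 43·205194 + 41
47: 8823383 = 47·187731 + 26
53: 8823383 = 53·166478 + 49
59: 8823383 = 59·149548 + 51
61: 8823383 = 61·144645 + 38
67: 8823383 = 67·131692 + 19
71: 8823383 = 71·124273

71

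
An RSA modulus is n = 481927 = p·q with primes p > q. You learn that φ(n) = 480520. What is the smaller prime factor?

587

φ(n) = (p−1)(q−1) = n − (p+q) + 1, so p + q = 481927 − 480520 + 1 = 1408.
p and q are the roots of t² − 1408t + 481927 = 0.
Discriminant: 1408² − 4·481927 = 1982464 − 1927708 = 54756; √54756 = 234.
q = (1408 − 234)/2 = 587, p = (1408 + 234)/2 = 821.
Check: 587 · 821 = 481927.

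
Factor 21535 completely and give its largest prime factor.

73

21535 = 5 · 4307
4307 = 59 · 73
73 is prime.
So 21535 = 5 · 59 · 73; the largest prime factor is 73.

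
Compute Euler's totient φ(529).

506

Factor: 529 = 23^2.
φ(529) = 23^1·(23−1) = 506.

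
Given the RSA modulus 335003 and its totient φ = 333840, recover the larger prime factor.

φ(n) = (p−1)(q−1) = n − (p+q) + 1, so p + q = 335003 − 333840 + 1 = 1164.
p and q are the roots of t² − 1164t + 335003 = 0.
Discriminant: 1164² − 4·335003 = 1354896 − 1340012 = 14884; √14884 = 122.
q = (1164 − 122)/2 = 521, p = (1164 + 122)/2 = 643.
Check: 521 · 643 = 335003.

643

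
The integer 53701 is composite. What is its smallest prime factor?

83

53701 is odd.
Digit sum 16, not divisible by 3.
Ends in 1: not divisible by 5.
7: 53701 = 7·7671 + 4
11: 53701 = 11·4881 + 10
13: 53701 = 13·4130 + 11
17: 53701 = 17·3158 + 15
19: 53701 = 19·2826 + 7
23: 53701 = 23·2334 + 19
29: 53701 = 29·1851 + 22
31: 53701 = 31·1732 + 9
37: 53701 = 37·1451 + 14
41: 53701 = 41·1309 + 32
43: 53701 = 43·1248 + 37
47: 53701 = 47·1142 + 27
53: 53701 = 53·1013 + 12
59: 53701 = 59·910 + 11
61: 53701 = 61·880 + 21
67: 53701 = 67·801 + 34
71: 53701 = 71·756 + 25
73: 53701 = 73·735 + 46
79: 53701 = 79·679 + 60
83: 53701 = 83·647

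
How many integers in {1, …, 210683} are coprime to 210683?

Factor: 210683 = 11 · 107 · 179.
φ(210683) = (11−1) · (107−1) · (179−1) = 10 · 106 · 178 = 188680.

188680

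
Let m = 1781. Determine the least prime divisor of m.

13

1781 is odd.
Digit sum 17, not divisible by 3.
Ends in 1: not divisible by 5.
7: 1781 = 7·254 + 3
11: 1781 = 11·161 + 10
13: 1781 = 13·137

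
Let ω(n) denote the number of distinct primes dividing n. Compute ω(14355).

4

14355 = 3^2 · 1595
1595 = 5 · 319
319 = 11 · 29
14355 = 3^2 · 5 · 11 · 29, which has 4 distinct prime factors.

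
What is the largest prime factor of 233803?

89

233803 = 37 · 6319
6319 = 71 · 89
89 is prime.
So 233803 = 37 · 71 · 89; the largest prime factor is 89.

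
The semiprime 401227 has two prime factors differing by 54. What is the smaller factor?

607

Since p = q + 54, we have 401227 = q(q + 54), so q² + 54q − 401227 = 0.
Discriminant: 54² + 4·401227 = 2916 + 1604908 = 1607824; √1607824 = 1268.
q = (−54 + 1268)/2 = 607, and p = q + 54 = 661.
Check: 607 · 661 = 401227.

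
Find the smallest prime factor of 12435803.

67

12435803 is odd.
Digit sum 26, not divisible by 3.
Ends in 3: not divisible by 5.
7: 12435803 = 7·1776543 + 2
11: 12435803 = 11·1130527 + 6
13: 12435803 = 13·956600 + 3
17: 12435803 = 17·731517 + 14
19: 12435803 = 19·654515 + 18
23: 12435803 = 23·540687 + 2
29: 12435803 = 29·428820 + 23
31: 12435803 = 31·401154 + 29
37: 12435803 = 37·336102 + 29
41: 12435803 = 41·303312 + 11
43: 12435803 = 43·289204 + 31
47: 12435803 = 47·264591 + 26
53: 12435803 = 53·234637 + 42
59: 12435803 = 59·210776 + 19
61: 12435803 = 61·203865 + 38
67: 12435803 = 67·185609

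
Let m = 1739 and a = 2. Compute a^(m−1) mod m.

2^1 ≡ 2 (mod 1739)
2^2 ≡ 2^2 = 4 ≡ 4 (mod 1739)
2^4 ≡ 4^2 = 16 ≡ 16 (mod 1739)
2^8 ≡ 16^2 = 256 ≡ 256 (mod 1739)
2^16 ≡ 256^2 = 65536 ≡ 1193 (mod 1739)
2^32 ≡ 1193^2 = 1423249 ≡ 747 (mod 1739)
2^64 ≡ 747^2 = 558009 ≡ 1529 (mod 1739)
2^128 ≡ 1529^2 = 2337841 ≡ 625 (mod 1739)
2^256 ≡ 625^2 = 390625 ≡ 1089 (mod 1739)
2^512 ≡ 1089^2 = 1185921 ≡ 1662 (mod 1739)
2^1024 ≡ 1662^2 = 2762244 ≡ 712 (mod 1739)
1738 = 1024 + 512 + 128 + 64 + 8 + 2 in binary powers of 2.
So 2^1738 ≡ 712 · 1662 · 625 · 1529 · 256 · 4 ≡ 1283 (mod 1739).
Since 1283 ≠ 1, base 2 is a Fermat witness: 1739 is composite.

1283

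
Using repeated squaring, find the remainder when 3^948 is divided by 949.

1

3^1 ≡ 3 (mod 949)
3^2 ≡ 3^2 = 9 ≡ 9 (mod 949)
3^4 ≡ 9^2 = 81 ≡ 81 (mod 949)
3^8 ≡ 81^2 = 6561 ≡ 867 (mod 949)
3^16 ≡ 867^2 = 751689 ≡ 81 (mod 949)
3^32 ≡ 81^2 = 6561 ≡ 867 (mod 949)
3^64 ≡ 867^2 = 751689 ≡ 81 (mod 949)
3^128 ≡ 81^2 = 6561 ≡ 867 (mod 949)
3^256 ≡ 867^2 = 751689 ≡ 81 (mod 949)
3^512 ≡ 81^2 = 6561 ≡ 867 (mod 949)
948 = 512 + 256 + 128 + 32 + 16 + 4 in binary powers of 2.
So 3^948 ≡ 867 · 81 · 867 · 867 · 81 · 81 ≡ 1 (mod 949).
Since the result is 1, base 3 gives no evidence that 949 is composite.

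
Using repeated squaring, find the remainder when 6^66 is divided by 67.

1

6^1 ≡ 6 (mod 67)
6^2 ≡ 6^2 = 36 ≡ 36 (mod 67)
6^4 ≡ 36^2 = 1296 ≡ 23 (mod 67)
6^8 ≡ 23^2 = 529 ≡ 60 (mod 67)
6^16 ≡ 60^2 = 3600 ≡ 49 (mod 67)
6^32 ≡ 49^2 = 2401 ≡ 56 (mod 67)
6^64 ≡ 56^2 = 3136 ≡ 54 (mod 67)
66 = 64 + 2 in binary powers of 2.
So 6^66 ≡ 54 · 36 ≡ 1 (mod 67).
Since the result is 1, base 6 gives no evidence that 67 is composite.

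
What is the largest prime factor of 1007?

1007 = 19 · 53
53 is prime.
So 1007 = 19 · 53; the largest prime factor is 53.

53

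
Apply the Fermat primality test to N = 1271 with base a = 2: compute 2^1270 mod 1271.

2^1 ≡ 2 (mod 1271)
2^2 ≡ 2^2 = 4 ≡ 4 (mod 1271)
2^4 ≡ 4^2 = 16 ≡ 16 (mod 1271)
2^8 ≡ 16^2 = 256 ≡ 256 (mod 1271)
2^16 ≡ 256^2 = 65536 ≡ 715 (mod 1271)
2^32 ≡ 715^2 = 511225 ≡ 283 (mod 1271)
2^64 ≡ 283^2 = 80089 ≡ 16 (mod 1271)
2^128 ≡ 16^2 = 256 ≡ 256 (mod 1271)
2^256 ≡ 256^2 = 65536 ≡ 715 (mod 1271)
2^512 ≡ 715^2 = 511225 ≡ 283 (mod 1271)
2^1024 ≡ 283^2 = 80089 ≡ 16 (mod 1271)
1270 = 1024 + 128 + 64 + 32 + 16 + 4 + 2 in binary powers of 2.
So 2^1270 ≡ 16 · 256 · 16 · 283 · 715 · 16 · 4 ≡ 1024 (mod 1271).
Since 1024 ≠ 1, base 2 is a Fermat witness: 1271 is composite.

1024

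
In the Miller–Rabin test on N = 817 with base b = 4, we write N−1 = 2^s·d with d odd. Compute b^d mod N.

790

817 − 1 = 816 = 2^4 · 51, so d = 51.
4^1 ≡ 4 (mod 817)
4^2 ≡ 4^2 = 16 ≡ 16 (mod 817)
4^4 ≡ 16^2 = 256 ≡ 256 (mod 817)
4^8 ≡ 256^2 = 65536 ≡ 176 (mod 817)
4^16 ≡ 176^2 = 30976 ≡ 747 (mod 817)
4^32 ≡ 747^2 = 558009 ≡ 815 (mod 817)
51 = 32 + 16 + 2 + 1 in binary powers of 2.
So 4^51 ≡ 815 · 747 · 16 · 4 ≡ 790 (mod 817).
Squaring chain: 790 → 729 → 391 → 102; never reaches −1, so base 4 is a Miller–Rabin witness that 817 is composite.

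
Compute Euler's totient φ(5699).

Factor: 5699 = 41 · 139.
φ(5699) = (41−1) · (139−1) = 40 · 138 = 5520.

5520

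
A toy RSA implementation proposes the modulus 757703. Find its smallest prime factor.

757703 is odd.
Digit sum 29, not divisible by 3.
Ends in 3: not divisible by 5.
7: 757703 = 7·108243 + 2
11: 757703 = 11·68882 + 1
13: 757703 = 13·58284 + 11
17: 757703 = 17·44570 + 13
19: 757703 = 19·39879 + 2
23: 757703 = 23·32943 + 14
29: 757703 = 29·26127 + 20
31: 757703 = 31·24442 + 1
37: 757703 = 37·20478 + 17
41: 757703 = 41·18480 + 23
43: 757703 = 43·17621

43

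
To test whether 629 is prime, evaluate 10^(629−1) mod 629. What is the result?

10^1 ≡ 10 (mod 629)
10^2 ≡ 10^2 = 100 ≡ 100 (mod 629)
10^4 ≡ 100^2 = 10000 ≡ 565 (mod 629)
10^8 ≡ 565^2 = 319225 ≡ 322 (mod 629)
10^16 ≡ 322^2 = 103684 ≡ 528 (mod 629)
10^32 ≡ 528^2 = 278784 ≡ 137 (mod 629)
10^64 ≡ 137^2 = 18769 ≡ 528 (mod 629)
10^128 ≡ 528^2 = 278784 ≡ 137 (mod 629)
10^256 ≡ 137^2 = 18769 ≡ 528 (mod 629)
10^512 ≡ 528^2 = 278784 ≡ 137 (mod 629)
628 = 512 + 64 + 32 + 16 + 4 in binary powers of 2.
So 10^628 ≡ 137 · 528 · 137 · 528 · 565 ≡ 565 (mod 629).
Since 565 ≠ 1, base 10 is a Fermat witness: 629 is composite.

565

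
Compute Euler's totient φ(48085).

Factor: 48085 = 5 · 59 · 163.
φ(48085) = (5−1) · (59−1) · (163−1) = 4 · 58 · 162 = 37584.

37584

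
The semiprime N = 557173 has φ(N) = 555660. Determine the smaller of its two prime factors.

φ(n) = (p−1)(q−1) = n − (p+q) + 1, so p + q = 557173 − 555660 + 1 = 1514.
p and q are the roots of t² − 1514t + 557173 = 0.
Discriminant: 1514² − 4·557173 = 2292196 − 2228692 = 63504; √63504 = 252.
q = (1514 − 252)/2 = 631, p = (1514 + 252)/2 = 883.
Check: 631 · 883 = 557173.

631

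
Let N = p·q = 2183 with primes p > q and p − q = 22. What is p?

59

Since p = q + 22, we have 2183 = q(q + 22), so q² + 22q − 2183 = 0.
Discriminant: 22² + 4·2183 = 484 + 8732 = 9216; √9216 = 96.
q = (−22 + 96)/2 = 37, and p = q + 22 = 59.
Check: 37 · 59 = 2183.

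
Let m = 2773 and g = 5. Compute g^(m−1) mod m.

1334

5^1 ≡ 5 (mod 2773)
5^2 ≡ 5^2 = 25 ≡ 25 (mod 2773)
5^4 ≡ 25^2 = 625 ≡ 625 (mod 2773)
5^8 ≡ 625^2 = 390625 ≡ 2405 (mod 2773)
5^16 ≡ 2405^2 = 5784025 ≡ 2320 (mod 2773)
5^32 ≡ 2320^2 = 5382400 ≡ 7 (mod 2773)
5^64 ≡ 7^2 = 49 ≡ 49 (mod 2773)
5^128 ≡ 49^2 = 2401 ≡ 2401 (mod 2773)
5^256 ≡ 2401^2 = 5764801 ≡ 2507 (mod 2773)
5^512 ≡ 2507^2 = 6285049 ≡ 1431 (mod 2773)
5^1024 ≡ 1431^2 = 2047761 ≡ 1287 (mod 2773)
5^2048 ≡ 1287^2 = 1656369 ≡ 888 (mod 2773)
2772 = 2048 + 512 + 128 + 64 + 16 + 4 in binary powers of 2.
So 5^2772 ≡ 888 · 1431 · 2401 · 49 · 2320 · 625 ≡ 1334 (mod 2773).
Since 1334 ≠ 1, base 5 is a Fermat witness: 2773 is composite.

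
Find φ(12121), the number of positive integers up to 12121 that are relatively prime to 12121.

Factor: 12121 = 17 · 23 · 31.
φ(12121) = (17−1) · (23−1) · (31−1) = 16 · 22 · 30 = 10560.

10560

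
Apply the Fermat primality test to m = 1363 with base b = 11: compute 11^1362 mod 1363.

1193

11^1 ≡ 11 (mod 1363)
11^2 ≡ 11^2 = 121 ≡ 121 (mod 1363)
11^4 ≡ 121^2 = 14641 ≡ 1011 (mod 1363)
11^8 ≡ 1011^2 = 1022121 ≡ 1234 (mod 1363)
11^16 ≡ 1234^2 = 1522756 ≡ 285 (mod 1363)
11^32 ≡ 285^2 = 81225 ≡ 808 (mod 1363)
11^64 ≡ 808^2 = 652864 ≡ 1350 (mod 1363)
11^128 ≡ 1350^2 = 1822500 ≡ 169 (mod 1363)
11^256 ≡ 169^2 = 28561 ≡ 1301 (mod 1363)
11^512 ≡ 1301^2 = 1692601 ≡ 1118 (mod 1363)
11^1024 ≡ 1118^2 = 1249924 ≡ 53 (mod 1363)
1362 = 1024 + 256 + 64 + 16 + 2 in binary powers of 2.
So 11^1362 ≡ 53 · 1301 · 1350 · 285 · 121 ≡ 1193 (mod 1363).
Since 1193 ≠ 1, base 11 is a Fermat witness: 1363 is composite.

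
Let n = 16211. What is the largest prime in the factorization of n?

16211 = 13 · 1247
1247 = 29 · 43
43 is prime.
So 16211 = 13 · 29 · 43; the largest prime factor is 43.

43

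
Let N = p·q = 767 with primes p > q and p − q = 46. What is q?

13

Since p = q + 46, we have 767 = q(q + 46), so q² + 46q − 767 = 0.
Discriminant: 46² + 4·767 = 2116 + 3068 = 5184; √5184 = 72.
q = (−46 + 72)/2 = 13, and p = q + 46 = 59.
Check: 13 · 59 = 767.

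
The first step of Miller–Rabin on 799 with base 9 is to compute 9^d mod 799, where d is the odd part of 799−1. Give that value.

799 − 1 = 798 = 2^1 · 399, so d = 399.
9^1 ≡ 9 (mod 799)
9^2 ≡ 9^2 = 81 ≡ 81 (mod 799)
9^4 ≡ 81^2 = 6561 ≡ 169 (mod 799)
9^8 ≡ 169^2 = 28561 ≡ 596 (mod 799)
9^16 ≡ 596^2 = 355216 ≡ 460 (mod 799)
9^32 ≡ 460^2 = 211600 ≡ 664 (mod 799)
9^64 ≡ 664^2 = 440896 ≡ 647 (mod 799)
9^128 ≡ 647^2 = 418609 ≡ 732 (mod 799)
9^256 ≡ 732^2 = 535824 ≡ 494 (mod 799)
399 = 256 + 128 + 8 + 4 + 2 + 1 in binary powers of 2.
So 9^399 ≡ 494 · 732 · 596 · 169 · 81 · 9 ≡ 784 (mod 799).
Squaring chain: 784; never reaches −1, so base 9 is a Miller–Rabin witness that 799 is composite.

784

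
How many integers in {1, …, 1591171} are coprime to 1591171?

1545120

Factor: 1591171 = 59 · 149 · 181.
φ(1591171) = (59−1) · (149−1) · (181−1) = 58 · 148 · 180 = 1545120.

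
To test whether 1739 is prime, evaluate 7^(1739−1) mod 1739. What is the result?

7^1 ≡ 7 (mod 1739)
7^2 ≡ 7^2 = 49 ≡ 49 (mod 1739)
7^4 ≡ 49^2 = 2401 ≡ 662 (mod 1739)
7^8 ≡ 662^2 = 438244 ≡ 16 (mod 1739)
7^16 ≡ 16^2 = 256 ≡ 256 (mod 1739)
7^32 ≡ 256^2 = 65536 ≡ 1193 (mod 1739)
7^64 ≡ 1193^2 = 1423249 ≡ 747 (mod 1739)
7^128 ≡ 747^2 = 558009 ≡ 1529 (mod 1739)
7^256 ≡ 1529^2 = 2337841 ≡ 625 (mod 1739)
7^512 ≡ 625^2 = 390625 ≡ 1089 (mod 1739)
7^1024 ≡ 1089^2 = 1185921 ≡ 1662 (mod 1739)
1738 = 1024 + 512 + 128 + 64 + 8 + 2 in binary powers of 2.
So 7^1738 ≡ 1662 · 1089 · 1529 · 747 · 16 · 49 ≡ 636 (mod 1739).
Since 636 ≠ 1, base 7 is a Fermat witness: 1739 is composite.

636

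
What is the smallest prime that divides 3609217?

3609217 is odd.
Digit sum 28, not divisible by 3.
Ends in 7: not divisible by 5.
7: 3609217 = 7·515602 + 3
11: 3609217 = 11·328110 + 7
13: 3609217 = 13·277632 + 1
17: 3609217 = 17·212306 + 15
19: 3609217 = 19·189958 + 15
23: 3609217 = 23·156922 + 11
29: 3609217 = 29·124455 + 22
31: 3609217 = 31·116426 + 11
37: 3609217 = 37·97546 + 15
41: 3609217 = 41·88029 + 28
43: 3609217 = 43·83935 + 12
47: 3609217 = 47·76791 + 40
53: 3609217 = 53·68098 + 23
59: 3609217 = 59·61173 + 10
61: 3609217 = 61·59167 + 30
67: 3609217 = 67·53868 + 61
71: 3609217 = 71·50834 + 3
73: 3609217 = 73·49441 + 24
79: 3609217 = 79·45686 + 23
83: 3609217 = 83·43484 + 45
89: 3609217 = 89·40553

89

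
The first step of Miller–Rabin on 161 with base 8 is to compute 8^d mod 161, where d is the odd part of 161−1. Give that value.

85

161 − 1 = 160 = 2^5 · 5, so d = 5.
8^1 ≡ 8 (mod 161)
8^2 ≡ 8^2 = 64 ≡ 64 (mod 161)
8^4 ≡ 64^2 = 4096 ≡ 71 (mod 161)
5 = 4 + 1 in binary powers of 2.
So 8^5 ≡ 71 · 8 ≡ 85 (mod 161).
Squaring chain: 85 → 141 → 78 → 127 → 29; never reaches −1, so base 8 is a Miller–Rabin witness that 161 is composite.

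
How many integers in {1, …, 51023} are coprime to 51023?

42336

Factor: 51023 = 7 · 37 · 197.
φ(51023) = (7−1) · (37−1) · (197−1) = 6 · 36 · 196 = 42336.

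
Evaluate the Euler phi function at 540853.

Factor: 540853 = 59 · 89 · 103.
φ(540853) = (59−1) · (89−1) · (103−1) = 58 · 88 · 102 = 520608.

520608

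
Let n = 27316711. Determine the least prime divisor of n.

83

27316711 is odd.
Digit sum 28, not divisible by 3.
Ends in 1: not divisible by 5.
7: 27316711 = 7·3902387 + 2
11: 27316711 = 11·2483337 + 4
13: 27316711 = 13·2101285 + 6
17: 27316711 = 17·1606865 + 6
19: 27316711 = 19·1437721 + 12
23: 27316711 = 23·1187683 + 2
29: 27316711 = 29·941955 + 16
31: 27316711 = 31·881184 + 7
37: 27316711 = 37·738289 + 18
41: 27316711 = 41·666261 + 10
43: 27316711 = 43·635272 + 15
47: 27316711 = 47·581206 + 29
53: 27316711 = 53·515409 + 34
59: 27316711 = 59·462995 + 6
61: 27316711 = 61·447814 + 57
67: 27316711 = 67·407712 + 7
71: 27316711 = 71·384742 + 29
73: 27316711 = 73·374201 + 38
79: 27316711 = 79·345781 + 12
83: 27316711 = 83·329117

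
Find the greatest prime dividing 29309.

79

29309 = 7 · 4187
4187 = 53 · 79
79 is prime.
So 29309 = 7 · 53 · 79; the largest prime factor is 79.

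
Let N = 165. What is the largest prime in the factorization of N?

165 = 3 · 55
55 = 5 · 11
11 is prime.
So 165 = 3 · 5 · 11; the largest prime factor is 11.

11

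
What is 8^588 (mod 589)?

8^1 ≡ 8 (mod 589)
8^2 ≡ 8^2 = 64 ≡ 64 (mod 589)
8^4 ≡ 64^2 = 4096 ≡ 562 (mod 589)
8^8 ≡ 562^2 = 315844 ≡ 140 (mod 589)
8^16 ≡ 140^2 = 19600 ≡ 163 (mod 589)
8^32 ≡ 163^2 = 26569 ≡ 64 (mod 589)
8^64 ≡ 64^2 = 4096 ≡ 562 (mod 589)
8^128 ≡ 562^2 = 315844 ≡ 140 (mod 589)
8^256 ≡ 140^2 = 19600 ≡ 163 (mod 589)
8^512 ≡ 163^2 = 26569 ≡ 64 (mod 589)
588 = 512 + 64 + 8 + 4 in binary powers of 2.
So 8^588 ≡ 64 · 562 · 140 · 562 ≡ 419 (mod 589).
Since 419 ≠ 1, base 8 is a Fermat witness: 589 is composite.

419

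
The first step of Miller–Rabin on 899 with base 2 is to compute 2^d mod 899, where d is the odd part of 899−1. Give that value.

698

899 − 1 = 898 = 2^1 · 449, so d = 449.
2^1 ≡ 2 (mod 899)
2^2 ≡ 2^2 = 4 ≡ 4 (mod 899)
2^4 ≡ 4^2 = 16 ≡ 16 (mod 899)
2^8 ≡ 16^2 = 256 ≡ 256 (mod 899)
2^16 ≡ 256^2 = 65536 ≡ 808 (mod 899)
2^32 ≡ 808^2 = 652864 ≡ 190 (mod 899)
2^64 ≡ 190^2 = 36100 ≡ 140 (mod 899)
2^128 ≡ 140^2 = 19600 ≡ 721 (mod 899)
2^256 ≡ 721^2 = 519841 ≡ 219 (mod 899)
449 = 256 + 128 + 64 + 1 in binary powers of 2.
So 2^449 ≡ 219 · 721 · 140 · 2 ≡ 698 (mod 899).
Squaring chain: 698; never reaches −1, so base 2 is a Miller–Rabin witness that 899 is composite.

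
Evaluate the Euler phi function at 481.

432

Factor: 481 = 13 · 37.
φ(481) = (13−1) · (37−1) = 12 · 36 = 432.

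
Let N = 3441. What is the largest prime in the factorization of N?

3441 = 3 · 1147
1147 = 31 · 37
37 is prime.
So 3441 = 3 · 31 · 37; the largest prime factor is 37.

37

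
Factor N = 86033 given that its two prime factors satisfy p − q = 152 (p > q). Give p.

379

Since p = q + 152, we have 86033 = q(q + 152), so q² + 152q − 86033 = 0.
Discriminant: 152² + 4·86033 = 23104 + 344132 = 367236; √367236 = 606.
q = (−152 + 606)/2 = 227, and p = q + 152 = 379.
Check: 227 · 379 = 86033.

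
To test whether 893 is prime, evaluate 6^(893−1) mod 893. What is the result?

6^1 ≡ 6 (mod 893)
6^2 ≡ 6^2 = 36 ≡ 36 (mod 893)
6^4 ≡ 36^2 = 1296 ≡ 403 (mod 893)
6^8 ≡ 403^2 = 162409 ≡ 776 (mod 893)
6^16 ≡ 776^2 = 602176 ≡ 294 (mod 893)
6^32 ≡ 294^2 = 86436 ≡ 708 (mod 893)
6^64 ≡ 708^2 = 501264 ≡ 291 (mod 893)
6^128 ≡ 291^2 = 84681 ≡ 739 (mod 893)
6^256 ≡ 739^2 = 546121 ≡ 498 (mod 893)
6^512 ≡ 498^2 = 248004 ≡ 643 (mod 893)
892 = 512 + 256 + 64 + 32 + 16 + 8 + 4 in binary powers of 2.
So 6^892 ≡ 643 · 498 · 291 · 708 · 294 · 776 · 403 ≡ 291 (mod 893).
Since 291 ≠ 1, base 6 is a Fermat witness: 893 is composite.

291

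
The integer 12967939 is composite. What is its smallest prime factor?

73

12967939 is odd.
Digit sum 46, not divisible by 3.
Ends in 9: not divisible by 5.
7: 12967939 = 7·1852562 + 5
11: 12967939 = 11·1178903 + 6
13: 12967939 = 13·997533 + 10
17: 12967939 = 17·762819 + 16
19: 12967939 = 19·682523 + 2
23: 12967939 = 23·563823 + 10
29: 12967939 = 29·447170 + 9
31: 12967939 = 31·418320 + 19
37: 12967939 = 37·350484 + 31
41: 12967939 = 41·316291 + 8
43: 12967939 = 43·301579 + 42
47: 12967939 = 47·275913 + 28
53: 12967939 = 53·244678 + 5
59: 12967939 = 59·219795 + 34
61: 12967939 = 61·212589 + 10
67: 12967939 = 67·193551 + 22
71: 12967939 = 71·182647 + 2
73: 12967939 = 73·177643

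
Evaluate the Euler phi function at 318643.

290304

Factor: 318643 = 13 · 127 · 193.
φ(318643) = (13−1) · (127−1) · (193−1) = 12 · 126 · 192 = 290304.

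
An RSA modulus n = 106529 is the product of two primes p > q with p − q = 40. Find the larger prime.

Since p = q + 40, we have 106529 = q(q + 40), so q² + 40q − 106529 = 0.
Discriminant: 40² + 4·106529 = 1600 + 426116 = 427716; √427716 = 654.
q = (−40 + 654)/2 = 307, and p = q + 40 = 347.
Check: 307 · 347 = 106529.

347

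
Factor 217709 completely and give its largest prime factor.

83

217709 = 43 · 5063
5063 = 61 · 83
83 is prime.
So 217709 = 43 · 61 · 83; the largest prime factor is 83.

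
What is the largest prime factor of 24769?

47

24769 = 17 · 1457
1457 = 31 · 47
47 is prime.
So 24769 = 17 · 31 · 47; the largest prime factor is 47.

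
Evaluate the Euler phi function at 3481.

3422

Factor: 3481 = 59^2.
φ(3481) = 59^1·(59−1) = 3422.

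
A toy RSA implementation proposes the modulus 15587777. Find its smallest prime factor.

53

15587777 is odd.
Digit sum 47, not divisible by 3.
Ends in 7: not divisible by 5.
7: 15587777 = 7·2226825 + 2
11: 15587777 = 11·1417070 + 7
13: 15587777 = 13·1199059 + 10
17: 15587777 = 17·916928 + 1
19: 15587777 = 19·820409 + 6
23: 15587777 = 23·677729 + 10
29: 15587777 = 29·537509 + 16
31: 15587777 = 31·502831 + 16
37: 15587777 = 37·421291 + 10
41: 15587777 = 41·380189 + 28
43: 15587777 = 43·362506 + 19
47: 15587777 = 47·331654 + 39
53: 15587777 = 53·294109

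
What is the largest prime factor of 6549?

6549 = 3 · 2183
2183 = 37 · 59
59 is prime.
So 6549 = 3 · 37 · 59; the largest prime factor is 59.

59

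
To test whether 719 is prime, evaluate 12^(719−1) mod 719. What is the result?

1

12^1 ≡ 12 (mod 719)
12^2 ≡ 12^2 = 144 ≡ 144 (mod 719)
12^4 ≡ 144^2 = 20736 ≡ 604 (mod 719)
12^8 ≡ 604^2 = 364816 ≡ 283 (mod 719)
12^16 ≡ 283^2 = 80089 ≡ 280 (mod 719)
12^32 ≡ 280^2 = 78400 ≡ 29 (mod 719)
12^64 ≡ 29^2 = 841 ≡ 122 (mod 719)
12^128 ≡ 122^2 = 14884 ≡ 504 (mod 719)
12^256 ≡ 504^2 = 254016 ≡ 209 (mod 719)
12^512 ≡ 209^2 = 43681 ≡ 541 (mod 719)
718 = 512 + 128 + 64 + 8 + 4 + 2 in binary powers of 2.
So 12^718 ≡ 541 · 504 · 122 · 283 · 604 · 144 ≡ 1 (mod 719).
Since the result is 1, base 12 gives no evidence that 719 is composite.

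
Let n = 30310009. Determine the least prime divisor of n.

79

30310009 is odd.
Digit sum 16, not divisible by 3.
Ends in 9: not divisible by 5.
7: 30310009 = 7·4330001 + 2
11: 30310009 = 11·2755455 + 4
13: 30310009 = 13·2331539 + 2
17: 30310009 = 17·1782941 + 12
19: 30310009 = 19·1595263 + 12
23: 30310009 = 23·1317826 + 11
29: 30310009 = 29·1045172 + 21
31: 30310009 = 31·977742 + 7
37: 30310009 = 37·819189 + 16
41: 30310009 = 41·739268 + 21
43: 30310009 = 43·704883 + 40
47: 30310009 = 47·644893 + 38
53: 30310009 = 53·571886 + 51
59: 30310009 = 59·513728 + 57
61: 30310009 = 61·496885 + 24
67: 30310009 = 67·452388 + 13
71: 30310009 = 71·426901 + 38
73: 30310009 = 73·415205 + 44
79: 30310009 = 79·383671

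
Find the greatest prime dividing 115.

23

115 = 5 · 23
23 is prime.
So 115 = 5 · 23; the largest prime factor is 23.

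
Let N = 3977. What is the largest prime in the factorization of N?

97

3977 = 41 · 97
97 is prime.
So 3977 = 41 · 97; the largest prime factor is 97.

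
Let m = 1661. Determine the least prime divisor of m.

1661 is odd.
Digit sum 14, not divisible by 3.
Ends in 1: not divisible by 5.
7: 1661 = 7·237 + 2
11: 1661 = 11·151

11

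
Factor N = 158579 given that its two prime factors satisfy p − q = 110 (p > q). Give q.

Since p = q + 110, we have 158579 = q(q + 110), so q² + 110q − 158579 = 0.
Discriminant: 110² + 4·158579 = 12100 + 634316 = 646416; √646416 = 804.
q = (−110 + 804)/2 = 347, and p = q + 110 = 457.
Check: 347 · 457 = 158579.

347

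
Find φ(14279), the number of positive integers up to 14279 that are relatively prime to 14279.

Factor: 14279 = 109 · 131.
φ(14279) = (109−1) · (131−1) = 108 · 130 = 14040.

14040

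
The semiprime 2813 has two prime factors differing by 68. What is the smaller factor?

Since p = q + 68, we have 2813 = q(q + 68), so q² + 68q − 2813 = 0.
Discriminant: 68² + 4·2813 = 4624 + 11252 = 15876; √15876 = 126.
q = (−68 + 126)/2 = 29, and p = q + 68 = 97.
Check: 29 · 97 = 2813.

29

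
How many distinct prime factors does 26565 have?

26565 = 3 · 8855
8855 = 5 · 1771
1771 = 7 · 253
253 = 11 · 23
26565 = 3 · 5 · 7 · 11 · 23, which has 5 distinct prime factors.

5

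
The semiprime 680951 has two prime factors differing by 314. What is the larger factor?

997

Since p = q + 314, we have 680951 = q(q + 314), so q² + 314q − 680951 = 0.
Discriminant: 314² + 4·680951 = 98596 + 2723804 = 2822400; √2822400 = 1680.
q = (−314 + 1680)/2 = 683, and p = q + 314 = 997.
Check: 683 · 997 = 680951.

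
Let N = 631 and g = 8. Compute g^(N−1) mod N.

1

8^1 ≡ 8 (mod 631)
8^2 ≡ 8^2 = 64 ≡ 64 (mod 631)
8^4 ≡ 64^2 = 4096 ≡ 310 (mod 631)
8^8 ≡ 310^2 = 96100 ≡ 188 (mod 631)
8^16 ≡ 188^2 = 35344 ≡ 8 (mod 631)
8^32 ≡ 8^2 = 64 ≡ 64 (mod 631)
8^64 ≡ 64^2 = 4096 ≡ 310 (mod 631)
8^128 ≡ 310^2 = 96100 ≡ 188 (mod 631)
8^256 ≡ 188^2 = 35344 ≡ 8 (mod 631)
8^512 ≡ 8^2 = 64 ≡ 64 (mod 631)
630 = 512 + 64 + 32 + 16 + 4 + 2 in binary powers of 2.
So 8^630 ≡ 64 · 310 · 64 · 8 · 310 · 64 ≡ 1 (mod 631).
Since the result is 1, base 8 gives no evidence that 631 is composite.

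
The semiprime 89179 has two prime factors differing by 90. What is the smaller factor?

257

Since p = q + 90, we have 89179 = q(q + 90), so q² + 90q − 89179 = 0.
Discriminant: 90² + 4·89179 = 8100 + 356716 = 364816; √364816 = 604.
q = (−90 + 604)/2 = 257, and p = q + 90 = 347.
Check: 257 · 347 = 89179.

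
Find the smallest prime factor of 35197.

61

35197 is odd.
Digit sum 25, not divisible by 3.
Ends in 7: not divisible by 5.
7: 35197 = 7·5028 + 1
11: 35197 = 11·3199 + 8
13: 35197 = 13·2707 + 6
17: 35197 = 17·2070 + 7
19: 35197 = 19·1852 + 9
23: 35197 = 23·1530 + 7
29: 35197 = 29·1213 + 20
31: 35197 = 31·1135 + 12
37: 35197 = 37·951 + 10
41: 35197 = 41·858 + 19
43: 35197 = 43·818 + 23
47: 35197 = 47·748 + 41
53: 35197 = 53·664 + 5
59: 35197 = 59·596 + 33
61: 35197 = 61·577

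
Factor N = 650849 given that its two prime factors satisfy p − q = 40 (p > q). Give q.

787

Since p = q + 40, we have 650849 = q(q + 40), so q² + 40q − 650849 = 0.
Discriminant: 40² + 4·650849 = 1600 + 2603396 = 2604996; √2604996 = 1614.
q = (−40 + 1614)/2 = 787, and p = q + 40 = 827.
Check: 787 · 827 = 650849.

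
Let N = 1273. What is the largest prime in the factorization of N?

67

1273 = 19 · 67
67 is prime.
So 1273 = 19 · 67; the largest prime factor is 67.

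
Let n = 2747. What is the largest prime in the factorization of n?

67

2747 = 41 · 67
67 is prime.
So 2747 = 41 · 67; the largest prime factor is 67.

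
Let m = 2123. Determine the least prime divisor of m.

11

2123 is odd.
Digit sum 8, not divisible by 3.
Ends in 3: not divisible by 5.
7: 2123 = 7·303 + 2
11: 2123 = 11·193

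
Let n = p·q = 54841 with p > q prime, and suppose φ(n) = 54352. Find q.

173

φ(n) = (p−1)(q−1) = n − (p+q) + 1, so p + q = 54841 − 54352 + 1 = 490.
p and q are the roots of t² − 490t + 54841 = 0.
Discriminant: 490² − 4·54841 = 240100 − 219364 = 20736; √20736 = 144.
q = (490 − 144)/2 = 173, p = (490 + 144)/2 = 317.
Check: 173 · 317 = 54841.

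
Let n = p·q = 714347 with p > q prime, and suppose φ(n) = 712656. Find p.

883

φ(n) = (p−1)(q−1) = n − (p+q) + 1, so p + q = 714347 − 712656 + 1 = 1692.
p and q are the roots of t² − 1692t + 714347 = 0.
Discriminant: 1692² − 4·714347 = 2862864 − 2857388 = 5476; √5476 = 74.
q = (1692 − 74)/2 = 809, p = (1692 + 74)/2 = 883.
Check: 809 · 883 = 714347.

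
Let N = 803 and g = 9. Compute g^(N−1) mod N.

356

9^1 ≡ 9 (mod 803)
9^2 ≡ 9^2 = 81 ≡ 81 (mod 803)
9^4 ≡ 81^2 = 6561 ≡ 137 (mod 803)
9^8 ≡ 137^2 = 18769 ≡ 300 (mod 803)
9^16 ≡ 300^2 = 90000 ≡ 64 (mod 803)
9^32 ≡ 64^2 = 4096 ≡ 81 (mod 803)
9^64 ≡ 81^2 = 6561 ≡ 137 (mod 803)
9^128 ≡ 137^2 = 18769 ≡ 300 (mod 803)
9^256 ≡ 300^2 = 90000 ≡ 64 (mod 803)
9^512 ≡ 64^2 = 4096 ≡ 81 (mod 803)
802 = 512 + 256 + 32 + 2 in binary powers of 2.
So 9^802 ≡ 81 · 64 · 81 · 81 ≡ 356 (mod 803).
Since 356 ≠ 1, base 9 is a Fermat witness: 803 is composite.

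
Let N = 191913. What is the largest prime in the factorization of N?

191913 = 3 · 63971
63971 = 17 · 3763
3763 = 53 · 71
71 is prime.
So 191913 = 3 · 17 · 53 · 71; the largest prime factor is 71.

71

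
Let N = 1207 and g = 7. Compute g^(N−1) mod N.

7^1 ≡ 7 (mod 1207)
7^2 ≡ 7^2 = 49 ≡ 49 (mod 1207)
7^4 ≡ 49^2 = 2401 ≡ 1194 (mod 1207)
7^8 ≡ 1194^2 = 1425636 ≡ 169 (mod 1207)
7^16 ≡ 169^2 = 28561 ≡ 800 (mod 1207)
7^32 ≡ 800^2 = 640000 ≡ 290 (mod 1207)
7^64 ≡ 290^2 = 84100 ≡ 817 (mod 1207)
7^128 ≡ 817^2 = 667489 ≡ 18 (mod 1207)
7^256 ≡ 18^2 = 324 ≡ 324 (mod 1207)
7^512 ≡ 324^2 = 104976 ≡ 1174 (mod 1207)
7^1024 ≡ 1174^2 = 1378276 ≡ 1089 (mod 1207)
1206 = 1024 + 128 + 32 + 16 + 4 + 2 in binary powers of 2.
So 7^1206 ≡ 1089 · 18 · 290 · 800 · 1194 · 49 ≡ 587 (mod 1207).
Since 587 ≠ 1, base 7 is a Fermat witness: 1207 is composite.

587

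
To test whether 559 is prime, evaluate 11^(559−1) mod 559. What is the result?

11^1 ≡ 11 (mod 559)
11^2 ≡ 11^2 = 121 ≡ 121 (mod 559)
11^4 ≡ 121^2 = 14641 ≡ 107 (mod 559)
11^8 ≡ 107^2 = 11449 ≡ 269 (mod 559)
11^16 ≡ 269^2 = 72361 ≡ 250 (mod 559)
11^32 ≡ 250^2 = 62500 ≡ 451 (mod 559)
11^64 ≡ 451^2 = 203401 ≡ 484 (mod 559)
11^128 ≡ 484^2 = 234256 ≡ 35 (mod 559)
11^256 ≡ 35^2 = 1225 ≡ 107 (mod 559)
11^512 ≡ 107^2 = 11449 ≡ 269 (mod 559)
558 = 512 + 32 + 8 + 4 + 2 in binary powers of 2.
So 11^558 ≡ 269 · 451 · 269 · 107 · 121 ≡ 532 (mod 559).
Since 532 ≠ 1, base 11 is a Fermat witness: 559 is composite.

532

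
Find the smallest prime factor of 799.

799 is odd.
Digit sum 25, not divisible by 3.
Ends in 9: not divisible by 5.
7: 799 = 7·114 + 1
11: 799 = 11·72 + 7
13: 799 = 13·61 + 6
17: 799 = 17·47

17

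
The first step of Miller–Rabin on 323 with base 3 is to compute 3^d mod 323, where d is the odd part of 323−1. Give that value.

323 − 1 = 322 = 2^1 · 161, so d = 161.
3^1 ≡ 3 (mod 323)
3^2 ≡ 3^2 = 9 ≡ 9 (mod 323)
3^4 ≡ 9^2 = 81 ≡ 81 (mod 323)
3^8 ≡ 81^2 = 6561 ≡ 101 (mod 323)
3^16 ≡ 101^2 = 10201 ≡ 188 (mod 323)
3^32 ≡ 188^2 = 35344 ≡ 137 (mod 323)
3^64 ≡ 137^2 = 18769 ≡ 35 (mod 323)
3^128 ≡ 35^2 = 1225 ≡ 256 (mod 323)
161 = 128 + 32 + 1 in binary powers of 2.
So 3^161 ≡ 256 · 137 · 3 ≡ 241 (mod 323).
Squaring chain: 241; never reaches −1, so base 3 is a Miller–Rabin witness that 323 is composite.

241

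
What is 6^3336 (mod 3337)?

617

6^1 ≡ 6 (mod 3337)
6^2 ≡ 6^2 = 36 ≡ 36 (mod 3337)
6^4 ≡ 36^2 = 1296 ≡ 1296 (mod 3337)
6^8 ≡ 1296^2 = 1679616 ≡ 1105 (mod 3337)
6^16 ≡ 1105^2 = 1221025 ≡ 3020 (mod 3337)
6^32 ≡ 3020^2 = 9120400 ≡ 379 (mod 3337)
6^64 ≡ 379^2 = 143641 ≡ 150 (mod 3337)
6^128 ≡ 150^2 = 22500 ≡ 2478 (mod 3337)
6^256 ≡ 2478^2 = 6140484 ≡ 404 (mod 3337)
6^512 ≡ 404^2 = 163216 ≡ 3040 (mod 3337)
6^1024 ≡ 3040^2 = 9241600 ≡ 1447 (mod 3337)
6^2048 ≡ 1447^2 = 2093809 ≡ 1510 (mod 3337)
3336 = 2048 + 1024 + 256 + 8 in binary powers of 2.
So 6^3336 ≡ 1510 · 1447 · 404 · 1105 ≡ 617 (mod 3337).
Since 617 ≠ 1, base 6 is a Fermat witness: 3337 is composite.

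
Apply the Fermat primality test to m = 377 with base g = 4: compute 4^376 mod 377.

165

4^1 ≡ 4 (mod 377)
4^2 ≡ 4^2 = 16 ≡ 16 (mod 377)
4^4 ≡ 16^2 = 256 ≡ 256 (mod 377)
4^8 ≡ 256^2 = 65536 ≡ 315 (mod 377)
4^16 ≡ 315^2 = 99225 ≡ 74 (mod 377)
4^32 ≡ 74^2 = 5476 ≡ 198 (mod 377)
4^64 ≡ 198^2 = 39204 ≡ 373 (mod 377)
4^128 ≡ 373^2 = 139129 ≡ 16 (mod 377)
4^256 ≡ 16^2 = 256 ≡ 256 (mod 377)
376 = 256 + 64 + 32 + 16 + 8 in binary powers of 2.
So 4^376 ≡ 256 · 373 · 198 · 74 · 315 ≡ 165 (mod 377).
Since 165 ≠ 1, base 4 is a Fermat witness: 377 is composite.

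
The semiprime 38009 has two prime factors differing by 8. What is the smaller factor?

Since p = q + 8, we have 38009 = q(q + 8), so q² + 8q − 38009 = 0.
Discriminant: 8² + 4·38009 = 64 + 152036 = 152100; √152100 = 390.
q = (−8 + 390)/2 = 191, and p = q + 8 = 199.
Check: 191 · 199 = 38009.

191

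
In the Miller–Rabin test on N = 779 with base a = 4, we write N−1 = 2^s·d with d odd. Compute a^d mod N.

779 − 1 = 778 = 2^1 · 389, so d = 389.
4^1 ≡ 4 (mod 779)
4^2 ≡ 4^2 = 16 ≡ 16 (mod 779)
4^4 ≡ 16^2 = 256 ≡ 256 (mod 779)
4^8 ≡ 256^2 = 65536 ≡ 100 (mod 779)
4^16 ≡ 100^2 = 10000 ≡ 652 (mod 779)
4^32 ≡ 652^2 = 425104 ≡ 549 (mod 779)
4^64 ≡ 549^2 = 301401 ≡ 707 (mod 779)
4^128 ≡ 707^2 = 499849 ≡ 510 (mod 779)
4^256 ≡ 510^2 = 260100 ≡ 693 (mod 779)
389 = 256 + 128 + 4 + 1 in binary powers of 2.
So 4^389 ≡ 693 · 510 · 256 · 4 ≡ 605 (mod 779).
Squaring chain: 605; never reaches −1, so base 4 is a Miller–Rabin witness that 779 is composite.

605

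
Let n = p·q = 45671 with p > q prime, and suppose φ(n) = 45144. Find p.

φ(n) = (p−1)(q−1) = n − (p+q) + 1, so p + q = 45671 − 45144 + 1 = 528.
p and q are the roots of t² − 528t + 45671 = 0.
Discriminant: 528² − 4·45671 = 278784 − 182684 = 96100; √96100 = 310.
q = (528 − 310)/2 = 109, p = (528 + 310)/2 = 419.
Check: 109 · 419 = 45671.

419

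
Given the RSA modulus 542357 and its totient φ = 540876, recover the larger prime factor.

φ(n) = (p−1)(q−1) = n − (p+q) + 1, so p + q = 542357 − 540876 + 1 = 1482.
p and q are the roots of t² − 1482t + 542357 = 0.
Discriminant: 1482² − 4·542357 = 2196324 − 2169428 = 26896; √26896 = 164.
q = (1482 − 164)/2 = 659, p = (1482 + 164)/2 = 823.
Check: 659 · 823 = 542357.

823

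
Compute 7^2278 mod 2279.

982

7^1 ≡ 7 (mod 2279)
7^2 ≡ 7^2 = 49 ≡ 49 (mod 2279)
7^4 ≡ 49^2 = 2401 ≡ 122 (mod 2279)
7^8 ≡ 122^2 = 14884 ≡ 1210 (mod 2279)
7^16 ≡ 1210^2 = 1464100 ≡ 982 (mod 2279)
7^32 ≡ 982^2 = 964324 ≡ 307 (mod 2279)
7^64 ≡ 307^2 = 94249 ≡ 810 (mod 2279)
7^128 ≡ 810^2 = 656100 ≡ 2027 (mod 2279)
7^256 ≡ 2027^2 = 4108729 ≡ 1971 (mod 2279)
7^512 ≡ 1971^2 = 3884841 ≡ 1425 (mod 2279)
7^1024 ≡ 1425^2 = 2030625 ≡ 36 (mod 2279)
7^2048 ≡ 36^2 = 1296 ≡ 1296 (mod 2279)
2278 = 2048 + 128 + 64 + 32 + 4 + 2 in binary powers of 2.
So 7^2278 ≡ 1296 · 2027 · 810 · 307 · 122 · 49 ≡ 982 (mod 2279).
Since 982 ≠ 1, base 7 is a Fermat witness: 2279 is composite.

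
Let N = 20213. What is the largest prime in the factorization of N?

41

20213 = 17 · 1189
1189 = 29 · 41
41 is prime.
So 20213 = 17 · 29 · 41; the largest prime factor is 41.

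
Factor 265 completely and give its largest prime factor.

265 = 5 · 53
53 is prime.
So 265 = 5 · 53; the largest prime factor is 53.

53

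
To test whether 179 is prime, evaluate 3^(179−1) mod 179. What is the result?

1

3^1 ≡ 3 (mod 179)
3^2 ≡ 3^2 = 9 ≡ 9 (mod 179)
3^4 ≡ 9^2 = 81 ≡ 81 (mod 179)
3^8 ≡ 81^2 = 6561 ≡ 117 (mod 179)
3^16 ≡ 117^2 = 13689 ≡ 85 (mod 179)
3^32 ≡ 85^2 = 7225 ≡ 65 (mod 179)
3^64 ≡ 65^2 = 4225 ≡ 108 (mod 179)
3^128 ≡ 108^2 = 11664 ≡ 29 (mod 179)
178 = 128 + 32 + 16 + 2 in binary powers of 2.
So 3^178 ≡ 29 · 65 · 85 · 9 ≡ 1 (mod 179).
Since the result is 1, base 3 gives no evidence that 179 is composite.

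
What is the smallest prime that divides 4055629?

83

4055629 is odd.
Digit sum 31, not divisible by 3.
Ends in 9: not divisible by 5.
7: 4055629 = 7·579375 + 4
11: 4055629 = 11·368693 + 6
13: 4055629 = 13·311971 + 6
17: 4055629 = 17·238566 + 7
19: 4055629 = 19·213454 + 3
23: 4055629 = 23·176331 + 16
29: 4055629 = 29·139849 + 8
31: 4055629 = 31·130826 + 23
37: 4055629 = 37·109611 + 22
41: 4055629 = 41·98917 + 32
43: 4055629 = 43·94316 + 41
47: 4055629 = 47·86289 + 46
53: 4055629 = 53·76521 + 16
59: 4055629 = 59·68739 + 28
61: 4055629 = 61·66485 + 44
67: 4055629 = 67·60531 + 52
71: 4055629 = 71·57121 + 38
73: 4055629 = 73·55556 + 41
79: 4055629 = 79·51337 + 6
83: 4055629 = 83·48863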